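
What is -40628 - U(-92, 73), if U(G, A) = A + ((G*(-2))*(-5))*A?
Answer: 26459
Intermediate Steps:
U(G, A) = A + 10*A*G (U(G, A) = A + (-2*G*(-5))*A = A + (10*G)*A = A + 10*A*G)
-40628 - U(-92, 73) = -40628 - 73*(1 + 10*(-92)) = -40628 - 73*(1 - 920) = -40628 - 73*(-919) = -40628 - 1*(-67087) = -40628 + 67087 = 26459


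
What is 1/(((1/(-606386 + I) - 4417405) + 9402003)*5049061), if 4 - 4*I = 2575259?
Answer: 5000799/125857805676320423678 ≈ 3.9734e-14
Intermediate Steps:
I = -2575255/4 (I = 1 - ¼*2575259 = 1 - 2575259/4 = -2575255/4 ≈ -6.4381e+5)
1/(((1/(-606386 + I) - 4417405) + 9402003)*5049061) = 1/(((1/(-606386 - 2575255/4) - 4417405) + 9402003)*5049061) = (1/5049061)/((1/(-5000799/4) - 4417405) + 9402003) = (1/5049061)/((-4/5000799 - 4417405) + 9402003) = (1/5049061)/(-22090554506599/5000799 + 9402003) = (1/5049061)/(24926972693798/5000799) = (5000799/24926972693798)*(1/5049061) = 5000799/125857805676320423678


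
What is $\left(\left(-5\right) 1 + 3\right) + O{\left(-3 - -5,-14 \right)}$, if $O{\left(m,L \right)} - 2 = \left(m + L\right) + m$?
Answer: $-10$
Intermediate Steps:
$O{\left(m,L \right)} = 2 + L + 2 m$ ($O{\left(m,L \right)} = 2 + \left(\left(m + L\right) + m\right) = 2 + \left(\left(L + m\right) + m\right) = 2 + \left(L + 2 m\right) = 2 + L + 2 m$)
$\left(\left(-5\right) 1 + 3\right) + O{\left(-3 - -5,-14 \right)} = \left(\left(-5\right) 1 + 3\right) + \left(2 - 14 + 2 \left(-3 - -5\right)\right) = \left(-5 + 3\right) + \left(2 - 14 + 2 \left(-3 + 5\right)\right) = -2 + \left(2 - 14 + 2 \cdot 2\right) = -2 + \left(2 - 14 + 4\right) = -2 - 8 = -10$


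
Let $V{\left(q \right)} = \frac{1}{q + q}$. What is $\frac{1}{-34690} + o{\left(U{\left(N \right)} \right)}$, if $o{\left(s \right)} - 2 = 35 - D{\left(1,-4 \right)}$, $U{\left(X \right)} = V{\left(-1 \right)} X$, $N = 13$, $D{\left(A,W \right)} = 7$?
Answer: $\frac{1040699}{34690} \approx 30.0$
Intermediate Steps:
$V{\left(q \right)} = \frac{1}{2 q}$
$U{\left(X \right)} = - \frac{X}{2}$ ($U{\left(X \right)} = \frac{1}{2 \left(-1\right)} X = \frac{1}{2} \left(-1\right) X = - \frac{X}{2}$)
$o{\left(s \right)} = 30$ ($o{\left(s \right)} = 2 + \left(35 - 7\right) = 2 + 28 = 30$)
$\frac{1}{-34690} + o{\left(U{\left(N \right)} \right)} = \frac{1}{-34690} + 30 = - \frac{1}{34690} + 30 = \frac{1040699}{34690}$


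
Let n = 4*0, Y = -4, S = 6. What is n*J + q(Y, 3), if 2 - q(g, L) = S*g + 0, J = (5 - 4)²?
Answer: 26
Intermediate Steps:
J = 1 (J = 1² = 1)
n = 0
q(g, L) = 2 - 6*g (q(g, L) = 2 - (6*g + 0) = 2 - 6*g)
n*J + q(Y, 3) = 0*1 + (2 - 6*(-4)) = 0 + (2 + 24) = 0 + 26 = 26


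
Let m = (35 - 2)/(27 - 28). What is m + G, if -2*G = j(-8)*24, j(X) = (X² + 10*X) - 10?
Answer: 279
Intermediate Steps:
m = -33 (m = 33/(-1) = 33*(-1) = -33)
j(X) = -10 + X² + 10*X
G = 312 (G = -(-10 + (-8)² + 10*(-8))*24/2 = -(-10 + 64 - 80)*24/2 = -(-13)*24 = -½*(-624) = 312)
m + G = -33 + 312 = 279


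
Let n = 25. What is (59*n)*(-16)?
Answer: -23600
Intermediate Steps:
(59*n)*(-16) = (59*25)*(-16) = 1475*(-16) = -23600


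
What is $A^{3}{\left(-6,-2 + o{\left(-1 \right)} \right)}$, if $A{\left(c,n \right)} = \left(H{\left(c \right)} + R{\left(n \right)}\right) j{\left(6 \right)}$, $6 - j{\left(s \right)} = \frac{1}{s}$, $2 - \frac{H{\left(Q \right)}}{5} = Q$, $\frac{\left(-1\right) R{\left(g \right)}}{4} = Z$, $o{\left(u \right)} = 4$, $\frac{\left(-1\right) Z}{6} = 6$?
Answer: $\frac{33386248000}{27} \approx 1.2365 \cdot 10^{9}$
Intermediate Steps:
$Z = -36$ ($Z = \left(-6\right) 6 = -36$)
$R{\left(g \right)} = 144$ ($R{\left(g \right)} = \left(-4\right) \left(-36\right) = 144$)
$H{\left(Q \right)} = 10 - 5 Q$
$j{\left(s \right)} = 6 - \frac{1}{s}$
$A{\left(c,n \right)} = \frac{2695}{3} - \frac{175 c}{6}$ ($A{\left(c,n \right)} = \left(\left(10 - 5 c\right) + 144\right) \left(6 - \frac{1}{6}\right) = \left(154 - 5 c\right) \left(6 - \frac{1}{6}\right) = \left(154 - 5 c\right) \frac{35}{6} = \frac{2695}{3} - \frac{175 c}{6}$)
$A^{3}{\left(-6,-2 + o{\left(-1 \right)} \right)} = \left(\frac{2695}{3} - -175\right)^{3} = \left(\frac{2695}{3} + 175\right)^{3} = \left(\frac{3220}{3}\right)^{3} = \frac{33386248000}{27}$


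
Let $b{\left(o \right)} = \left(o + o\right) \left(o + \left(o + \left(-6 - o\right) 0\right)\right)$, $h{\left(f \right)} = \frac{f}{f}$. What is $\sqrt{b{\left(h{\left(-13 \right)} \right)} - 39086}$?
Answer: $i \sqrt{39082} \approx 197.69 i$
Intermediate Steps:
$h{\left(f \right)} = 1$
$b{\left(o \right)} = 4 o^{2}$ ($b{\left(o \right)} = 2 o \left(o + \left(o + 0\right)\right) = 2 o \left(o + o\right) = 2 o 2 o = 4 o^{2}$)
$\sqrt{b{\left(h{\left(-13 \right)} \right)} - 39086} = \sqrt{4 \cdot 1^{2} - 39086} = \sqrt{4 \cdot 1 - 39086} = \sqrt{4 - 39086} = \sqrt{-39082} = i \sqrt{39082}$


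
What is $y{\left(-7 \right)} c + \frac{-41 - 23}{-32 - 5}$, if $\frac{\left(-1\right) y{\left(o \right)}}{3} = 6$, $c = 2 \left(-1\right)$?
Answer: $\frac{1396}{37} \approx 37.73$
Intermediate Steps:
$c = -2$
$y{\left(o \right)} = -18$ ($y{\left(o \right)} = \left(-3\right) 6 = -18$)
$y{\left(-7 \right)} c + \frac{-41 - 23}{-32 - 5} = \left(-18\right) \left(-2\right) + \frac{-41 - 23}{-32 - 5} = 36 - \frac{64}{-37} = 36 - - \frac{64}{37} = 36 + \frac{64}{37} = \frac{1396}{37}$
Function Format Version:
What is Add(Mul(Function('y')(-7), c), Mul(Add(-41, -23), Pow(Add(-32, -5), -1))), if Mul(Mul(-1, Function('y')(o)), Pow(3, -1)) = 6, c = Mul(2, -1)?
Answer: Rational(1396, 37) ≈ 37.730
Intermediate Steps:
c = -2
Function('y')(o) = -18 (Function('y')(o) = Mul(-3, 6) = -18)
Add(Mul(Function('y')(-7), c), Mul(Add(-41, -23), Pow(Add(-32, -5), -1))) = Add(Mul(-18, -2), Mul(Add(-41, -23), Pow(Add(-32, -5), -1))) = Add(36, Mul(-64, Pow(-37, -1))) = Add(36, Mul(-64, Rational(-1, 37))) = Add(36, Rational(64, 37)) = Rational(1396, 37)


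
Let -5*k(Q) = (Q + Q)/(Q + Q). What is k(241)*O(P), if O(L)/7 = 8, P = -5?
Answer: -56/5 ≈ -11.200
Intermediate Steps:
O(L) = 56 (O(L) = 7*8 = 56)
k(Q) = -⅕ (k(Q) = -(Q + Q)/(5*(Q + Q)) = -2*Q/(5*(2*Q)) = -2*Q*1/(2*Q)/5 = -⅕*1 = -⅕)
k(241)*O(P) = -⅕*56 = -56/5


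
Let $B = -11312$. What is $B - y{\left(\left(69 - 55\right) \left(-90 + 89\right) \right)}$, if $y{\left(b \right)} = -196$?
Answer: $-11116$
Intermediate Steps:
$B - y{\left(\left(69 - 55\right) \left(-90 + 89\right) \right)} = -11312 - -196 = -11312 + 196 = -11116$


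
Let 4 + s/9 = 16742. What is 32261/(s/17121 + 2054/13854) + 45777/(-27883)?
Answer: 35544515751994248/9862034940361 ≈ 3604.2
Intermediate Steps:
s = 150642 (s = -36 + 9*16742 = -36 + 150678 = 150642)
32261/(s/17121 + 2054/13854) + 45777/(-27883) = 32261/(150642/17121 + 2054/13854) + 45777/(-27883) = 32261/(150642*(1/17121) + 2054*(1/13854)) + 45777*(-1/27883) = 32261/(50214/5707 + 1027/6927) - 45777/27883 = 32261/(353693467/39532389) - 45777/27883 = 32261*(39532389/353693467) - 45777/27883 = 1275354401529/353693467 - 45777/27883 = 35544515751994248/9862034940361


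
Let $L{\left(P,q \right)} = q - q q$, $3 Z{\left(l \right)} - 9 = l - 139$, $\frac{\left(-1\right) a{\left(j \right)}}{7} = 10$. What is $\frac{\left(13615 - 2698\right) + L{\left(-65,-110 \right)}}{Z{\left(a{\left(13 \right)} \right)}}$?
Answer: $\frac{3879}{200} \approx 19.395$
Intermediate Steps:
$a{\left(j \right)} = -70$ ($a{\left(j \right)} = \left(-7\right) 10 = -70$)
$Z{\left(l \right)} = - \frac{130}{3} + \frac{l}{3}$ ($Z{\left(l \right)} = 3 + \frac{l - 139}{3} = 3 + \frac{-139 + l}{3} = 3 + \left(- \frac{139}{3} + \frac{l}{3}\right) = - \frac{130}{3} + \frac{l}{3}$)
$L{\left(P,q \right)} = q - q^{2}$
$\frac{\left(13615 - 2698\right) + L{\left(-65,-110 \right)}}{Z{\left(a{\left(13 \right)} \right)}} = \frac{\left(13615 - 2698\right) - 110 \left(1 - -110\right)}{- \frac{130}{3} + \frac{1}{3} \left(-70\right)} = \frac{10917 - 110 \left(1 + 110\right)}{- \frac{130}{3} - \frac{70}{3}} = \frac{10917 - 12210}{- \frac{200}{3}} = \left(10917 - 12210\right) \left(- \frac{3}{200}\right) = \left(-1293\right) \left(- \frac{3}{200}\right) = \frac{3879}{200}$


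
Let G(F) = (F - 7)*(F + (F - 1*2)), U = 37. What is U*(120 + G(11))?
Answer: 7400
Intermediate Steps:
G(F) = (-7 + F)*(-2 + 2*F) (G(F) = (-7 + F)*(F + (F - 2)) = (-7 + F)*(F + (-2 + F)) = (-7 + F)*(-2 + 2*F))
U*(120 + G(11)) = 37*(120 + (14 - 16*11 + 2*11**2)) = 37*(120 + (14 - 176 + 2*121)) = 37*(120 + (14 - 176 + 242)) = 37*(120 + 80) = 37*200 = 7400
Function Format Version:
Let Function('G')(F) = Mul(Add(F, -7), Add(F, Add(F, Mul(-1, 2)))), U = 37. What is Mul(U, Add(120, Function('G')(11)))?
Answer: 7400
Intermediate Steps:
Function('G')(F) = Mul(Add(-7, F), Add(-2, Mul(2, F))) (Function('G')(F) = Mul(Add(-7, F), Add(F, Add(F, -2))) = Mul(Add(-7, F), Add(F, Add(-2, F))) = Mul(Add(-7, F), Add(-2, Mul(2, F))))
Mul(U, Add(120, Function('G')(11))) = Mul(37, Add(120, Add(14, Mul(-16, 11), Mul(2, Pow(11, 2))))) = Mul(37, Add(120, Add(14, -176, Mul(2, 121)))) = Mul(37, Add(120, Add(14, -176, 242))) = Mul(37, Add(120, 80)) = Mul(37, 200) = 7400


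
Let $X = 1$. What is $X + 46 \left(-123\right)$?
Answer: $-5657$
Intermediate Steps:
$X + 46 \left(-123\right) = 1 + 46 \left(-123\right) = 1 - 5658 = -5657$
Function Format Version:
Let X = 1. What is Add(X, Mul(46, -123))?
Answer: -5657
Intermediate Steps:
Add(X, Mul(46, -123)) = Add(1, Mul(46, -123)) = Add(1, -5658) = -5657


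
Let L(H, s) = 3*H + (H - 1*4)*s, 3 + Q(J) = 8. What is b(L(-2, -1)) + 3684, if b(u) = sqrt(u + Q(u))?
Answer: 3684 + sqrt(5) ≈ 3686.2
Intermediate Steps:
Q(J) = 5 (Q(J) = -3 + 8 = 5)
L(H, s) = 3*H + s*(-4 + H) (L(H, s) = 3*H + (H - 4)*s = 3*H + (-4 + H)*s = 3*H + s*(-4 + H))
b(u) = sqrt(5 + u) (b(u) = sqrt(u + 5) = sqrt(5 + u))
b(L(-2, -1)) + 3684 = sqrt(5 + (-4*(-1) + 3*(-2) - 2*(-1))) + 3684 = sqrt(5 + (4 - 6 + 2)) + 3684 = sqrt(5 + 0) + 3684 = sqrt(5) + 3684 = 3684 + sqrt(5)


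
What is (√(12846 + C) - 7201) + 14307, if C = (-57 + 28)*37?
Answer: 7106 + √11773 ≈ 7214.5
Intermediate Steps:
C = -1073 (C = -29*37 = -1073)
(√(12846 + C) - 7201) + 14307 = (√(12846 - 1073) - 7201) + 14307 = (√11773 - 7201) + 14307 = (-7201 + √11773) + 14307 = 7106 + √11773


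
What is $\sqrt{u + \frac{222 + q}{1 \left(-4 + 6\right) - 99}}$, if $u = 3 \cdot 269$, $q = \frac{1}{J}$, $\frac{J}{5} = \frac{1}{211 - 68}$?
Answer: $\frac{\sqrt{189218870}}{485} \approx 28.362$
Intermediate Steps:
$J = \frac{5}{143}$ ($J = \frac{5}{211 - 68} = \frac{5}{143} \approx 0.034965$)
$q = \frac{143}{5}$ ($q = \frac{1}{\frac{5}{143}} = \frac{143}{5} \approx 28.6$)
$u = 807$
$\sqrt{u + \frac{222 + q}{1 \left(-4 + 6\right) - 99}} = \sqrt{807 + \frac{222 + \frac{143}{5}}{1 \left(-4 + 6\right) - 99}} = \sqrt{807 + \frac{1253}{5 \left(1 \cdot 2 - 99\right)}} = \sqrt{807 + \frac{1253}{5 \left(2 - 99\right)}} = \sqrt{807 + \frac{1253}{5 \left(-97\right)}} = \sqrt{807 + \frac{1253}{5} \left(- \frac{1}{97}\right)} = \sqrt{807 - \frac{1253}{485}} = \sqrt{\frac{390142}{485}} = \frac{\sqrt{189218870}}{485}$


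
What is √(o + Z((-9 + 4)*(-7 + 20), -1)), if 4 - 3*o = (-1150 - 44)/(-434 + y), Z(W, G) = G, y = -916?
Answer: √78/45 ≈ 0.19626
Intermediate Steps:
o = 701/675 (o = 4/3 - (-1150 - 44)/(3*(-434 - 916)) = 4/3 - (-398)/(-1350) = 4/3 - (-398)*(-1)/1350 = 4/3 - ⅓*199/225 = 4/3 - 199/675 = 701/675 ≈ 1.0385)
√(o + Z((-9 + 4)*(-7 + 20), -1)) = √(701/675 - 1) = √(26/675) = √78/45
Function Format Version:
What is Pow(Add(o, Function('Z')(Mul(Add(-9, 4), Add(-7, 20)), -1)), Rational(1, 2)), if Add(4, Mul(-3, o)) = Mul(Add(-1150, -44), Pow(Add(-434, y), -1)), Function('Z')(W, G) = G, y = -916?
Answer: Mul(Rational(1, 45), Pow(78, Rational(1, 2))) ≈ 0.19626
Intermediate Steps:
o = Rational(701, 675) (o = Add(Rational(4, 3), Mul(Rational(-1, 3), Mul(Add(-1150, -44), Pow(Add(-434, -916), -1)))) = Add(Rational(4, 3), Mul(Rational(-1, 3), Mul(-1194, Pow(-1350, -1)))) = Add(Rational(4, 3), Mul(Rational(-1, 3), Mul(-1194, Rational(-1, 1350)))) = Add(Rational(4, 3), Mul(Rational(-1, 3), Rational(199, 225))) = Add(Rational(4, 3), Rational(-199, 675)) = Rational(701, 675) ≈ 1.0385)
Pow(Add(o, Function('Z')(Mul(Add(-9, 4), Add(-7, 20)), -1)), Rational(1, 2)) = Pow(Add(Rational(701, 675), -1), Rational(1, 2)) = Pow(Rational(26, 675), Rational(1, 2)) = Mul(Rational(1, 45), Pow(78, Rational(1, 2)))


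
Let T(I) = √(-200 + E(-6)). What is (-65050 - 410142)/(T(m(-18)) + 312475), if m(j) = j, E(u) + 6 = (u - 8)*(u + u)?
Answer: -148485620200/97640625663 + 475192*I*√38/97640625663 ≈ -1.5207 + 3.0001e-5*I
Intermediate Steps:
E(u) = -6 + 2*u*(-8 + u) (E(u) = -6 + (u - 8)*(u + u) = -6 + (-8 + u)*(2*u) = -6 + 2*u*(-8 + u))
T(I) = I*√38 (T(I) = √(-200 + (-6 - 16*(-6) + 2*(-6)²)) = √(-200 + (-6 + 96 + 2*36)) = √(-200 + (-6 + 96 + 72)) = √(-200 + 162) = √(-38) = I*√38)
(-65050 - 410142)/(T(m(-18)) + 312475) = (-65050 - 410142)/(I*√38 + 312475) = -475192/(312475 + I*√38)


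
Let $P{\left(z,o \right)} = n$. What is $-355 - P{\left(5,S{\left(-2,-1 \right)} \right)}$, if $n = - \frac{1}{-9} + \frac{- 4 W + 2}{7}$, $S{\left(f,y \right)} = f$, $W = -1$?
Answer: $- \frac{22426}{63} \approx -355.97$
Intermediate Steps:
$n = \frac{61}{63}$ ($n = - \frac{1}{-9} + \frac{\left(-4\right) \left(-1\right) + 2}{7} = \left(-1\right) \left(- \frac{1}{9}\right) + \left(4 + 2\right) \frac{1}{7} = \frac{1}{9} + 6 \cdot \frac{1}{7} = \frac{1}{9} + \frac{6}{7} = \frac{61}{63} \approx 0.96825$)
$P{\left(z,o \right)} = \frac{61}{63}$
$-355 - P{\left(5,S{\left(-2,-1 \right)} \right)} = -355 - \frac{61}{63} = - \frac{22426}{63}$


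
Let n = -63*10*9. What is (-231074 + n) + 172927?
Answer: -63817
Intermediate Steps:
n = -5670 (n = -630*9 = -5670)
(-231074 + n) + 172927 = (-231074 - 5670) + 172927 = -236744 + 172927 = -63817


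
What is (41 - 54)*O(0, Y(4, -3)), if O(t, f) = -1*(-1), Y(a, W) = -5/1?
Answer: -13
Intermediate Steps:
Y(a, W) = -5 (Y(a, W) = -5*1 = -5)
O(t, f) = 1
(41 - 54)*O(0, Y(4, -3)) = (41 - 54)*1 = -13*1 = -13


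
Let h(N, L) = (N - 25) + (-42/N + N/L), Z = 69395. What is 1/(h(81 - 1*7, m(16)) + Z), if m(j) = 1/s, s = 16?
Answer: 37/2613215 ≈ 1.4159e-5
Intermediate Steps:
m(j) = 1/16
h(N, L) = -25 + N - 42/N + N/L (h(N, L) = (-25 + N) + (-42/N + N/L) = -25 + N - 42/N + N/L)
1/(h(81 - 1*7, m(16)) + Z) = 1/((-25 + (81 - 1*7) - 42/(81 - 1*7) + (81 - 1*7)/(1/16)) + 69395) = 1/((-25 + (81 - 7) - 42/(81 - 7) + (81 - 7)*16) + 69395) = 1/((-25 + 74 - 42/74 + 74*16) + 69395) = 1/((-25 + 74 - 42*1/74 + 1184) + 69395) = 1/((-25 + 74 - 21/37 + 1184) + 69395) = 1/(45600/37 + 69395) = 1/(2613215/37) = 37/2613215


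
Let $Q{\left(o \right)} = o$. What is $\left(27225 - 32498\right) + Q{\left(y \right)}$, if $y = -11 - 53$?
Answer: $-5337$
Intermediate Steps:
$y = -64$ ($y = -11 - 53 = -64$)
$\left(27225 - 32498\right) + Q{\left(y \right)} = \left(27225 - 32498\right) - 64 = -5273 - 64 = -5337$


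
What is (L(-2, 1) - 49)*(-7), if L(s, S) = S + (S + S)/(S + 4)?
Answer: 1666/5 ≈ 333.20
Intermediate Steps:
L(s, S) = S + 2*S/(4 + S) (L(s, S) = S + (2*S)/(4 + S) = S + 2*S/(4 + S))
(L(-2, 1) - 49)*(-7) = (1*(6 + 1)/(4 + 1) - 49)*(-7) = (1*7/5 - 49)*(-7) = (1*(1/5)*7 - 49)*(-7) = (7/5 - 49)*(-7) = -238/5*(-7) = 1666/5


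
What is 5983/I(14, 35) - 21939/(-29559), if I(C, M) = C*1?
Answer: 59052881/137942 ≈ 428.10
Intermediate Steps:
I(C, M) = C
5983/I(14, 35) - 21939/(-29559) = 5983/14 - 21939/(-29559) = 5983*(1/14) - 21939*(-1/29559) = 5983/14 + 7313/9853 = 59052881/137942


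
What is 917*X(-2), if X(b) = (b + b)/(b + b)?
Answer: 917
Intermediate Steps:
X(b) = 1 (X(b) = (2*b)/((2*b)) = (2*b)*(1/(2*b)) = 1)
917*X(-2) = 917*1 = 917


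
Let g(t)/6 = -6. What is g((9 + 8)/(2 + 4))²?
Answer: 1296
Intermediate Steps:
g(t) = -36 (g(t) = 6*(-6) = -36)
g((9 + 8)/(2 + 4))² = (-36)² = 1296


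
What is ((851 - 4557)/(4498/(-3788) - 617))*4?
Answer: 28076656/1170847 ≈ 23.980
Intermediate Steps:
((851 - 4557)/(4498/(-3788) - 617))*4 = -3706/(4498*(-1/3788) - 617)*4 = -3706/(-2249/1894 - 617)*4 = -3706/(-1170847/1894)*4 = -3706*(-1894/1170847)*4 = (7019164/1170847)*4 = 28076656/1170847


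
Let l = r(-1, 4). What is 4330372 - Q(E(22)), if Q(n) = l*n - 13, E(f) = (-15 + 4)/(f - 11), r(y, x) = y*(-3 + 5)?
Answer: 4330383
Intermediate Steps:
r(y, x) = 2*y (r(y, x) = y*2 = 2*y)
l = -2 (l = 2*(-1) = -2)
E(f) = -11/(-11 + f)
Q(n) = -13 - 2*n (Q(n) = -2*n - 13 = -13 - 2*n)
4330372 - Q(E(22)) = 4330372 - (-13 - (-22)/(-11 + 22)) = 4330372 - (-13 - (-22)/11) = 4330372 - (-13 - 2*(-1)) = 4330372 - (-13 + 2) = 4330372 - 1*(-11) = 4330372 + 11 = 4330383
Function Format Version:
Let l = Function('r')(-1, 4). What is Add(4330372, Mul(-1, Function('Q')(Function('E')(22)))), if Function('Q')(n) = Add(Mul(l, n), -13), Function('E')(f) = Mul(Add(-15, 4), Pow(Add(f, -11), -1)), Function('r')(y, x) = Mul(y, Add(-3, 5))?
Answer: 4330383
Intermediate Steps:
Function('r')(y, x) = Mul(2, y) (Function('r')(y, x) = Mul(y, 2) = Mul(2, y))
l = -2 (l = Mul(2, -1) = -2)
Function('E')(f) = Mul(-11, Pow(Add(-11, f), -1))
Function('Q')(n) = Add(-13, Mul(-2, n)) (Function('Q')(n) = Add(Mul(-2, n), -13) = Add(-13, Mul(-2, n)))
Add(4330372, Mul(-1, Function('Q')(Function('E')(22)))) = Add(4330372, Mul(-1, Add(-13, Mul(-2, Mul(-11, Pow(Add(-11, 22), -1)))))) = Add(4330372, Mul(-1, Add(-13, Mul(-2, Mul(-11, Pow(11, -1)))))) = Add(4330372, Mul(-1, Add(-13, Mul(-2, Mul(-11, Rational(1, 11)))))) = Add(4330372, Mul(-1, Add(-13, Mul(-2, -1)))) = Add(4330372, Mul(-1, Add(-13, 2))) = Add(4330372, Mul(-1, -11)) = Add(4330372, 11) = 4330383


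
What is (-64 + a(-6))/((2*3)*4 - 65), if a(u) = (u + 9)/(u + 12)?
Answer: 127/82 ≈ 1.5488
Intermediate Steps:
a(u) = (9 + u)/(12 + u)
(-64 + a(-6))/((2*3)*4 - 65) = (-64 + (9 - 6)/(12 - 6))/((2*3)*4 - 65) = (-64 + 3/6)/(6*4 - 65) = (-64 + (⅙)*3)/(24 - 65) = (-64 + ½)/(-41) = -127/2*(-1/41) = 127/82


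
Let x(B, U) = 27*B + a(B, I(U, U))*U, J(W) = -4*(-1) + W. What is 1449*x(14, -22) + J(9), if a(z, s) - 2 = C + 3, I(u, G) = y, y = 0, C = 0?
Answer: 388345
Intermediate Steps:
I(u, G) = 0
J(W) = 4 + W
a(z, s) = 5 (a(z, s) = 2 + (0 + 3) = 2 + 3 = 5)
x(B, U) = 5*U + 27*B (x(B, U) = 27*B + 5*U = 5*U + 27*B)
1449*x(14, -22) + J(9) = 1449*(5*(-22) + 27*14) + (4 + 9) = 1449*(-110 + 378) + 13 = 1449*268 + 13 = 388332 + 13 = 388345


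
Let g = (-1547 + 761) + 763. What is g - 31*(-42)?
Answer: 1279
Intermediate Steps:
g = -23 (g = -786 + 763 = -23)
g - 31*(-42) = -23 - 31*(-42) = -23 - 1*(-1302) = -23 + 1302 = 1279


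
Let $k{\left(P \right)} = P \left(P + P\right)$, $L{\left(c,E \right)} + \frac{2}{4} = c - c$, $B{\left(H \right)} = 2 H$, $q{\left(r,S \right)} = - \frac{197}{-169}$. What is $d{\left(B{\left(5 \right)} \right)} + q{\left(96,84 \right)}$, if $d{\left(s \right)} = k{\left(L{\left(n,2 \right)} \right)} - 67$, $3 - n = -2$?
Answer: $- \frac{22083}{338} \approx -65.334$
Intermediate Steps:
$q{\left(r,S \right)} = \frac{197}{169}$ ($q{\left(r,S \right)} = \left(-197\right) \left(- \frac{1}{169}\right) = \frac{197}{169}$)
$n = 5$ ($n = 3 - -2 = 3 + 2 = 5$)
$L{\left(c,E \right)} = - \frac{1}{2}$ ($L{\left(c,E \right)} = - \frac{1}{2} + \left(c - c\right) = - \frac{1}{2} + 0 = - \frac{1}{2}$)
$k{\left(P \right)} = 2 P^{2}$ ($k{\left(P \right)} = P 2 P = 2 P^{2}$)
$d{\left(s \right)} = - \frac{133}{2}$ ($d{\left(s \right)} = 2 \left(- \frac{1}{2}\right)^{2} - 67 = 2 \cdot \frac{1}{4} - 67 = \frac{1}{2} - 67 = - \frac{133}{2}$)
$d{\left(B{\left(5 \right)} \right)} + q{\left(96,84 \right)} = - \frac{133}{2} + \frac{197}{169} = - \frac{22083}{338}$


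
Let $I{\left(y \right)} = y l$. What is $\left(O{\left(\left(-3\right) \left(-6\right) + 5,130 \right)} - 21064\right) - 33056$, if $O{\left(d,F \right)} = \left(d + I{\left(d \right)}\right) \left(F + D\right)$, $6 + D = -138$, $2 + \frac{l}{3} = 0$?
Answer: $-52510$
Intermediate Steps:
$l = -6$ ($l = -6 + 3 \cdot 0 = -6 + 0 = -6$)
$I{\left(y \right)} = - 6 y$ ($I{\left(y \right)} = y \left(-6\right) = - 6 y$)
$D = -144$ ($D = -6 - 138 = -144$)
$O{\left(d,F \right)} = - 5 d \left(-144 + F\right)$ ($O{\left(d,F \right)} = \left(d - 6 d\right) \left(F - 144\right) = - 5 d \left(-144 + F\right)$)
$\left(O{\left(\left(-3\right) \left(-6\right) + 5,130 \right)} - 21064\right) - 33056 = \left(5 \left(\left(-3\right) \left(-6\right) + 5\right) \left(144 - 130\right) - 21064\right) - 33056 = \left(5 \left(18 + 5\right) \left(144 - 130\right) - 21064\right) - 33056 = \left(5 \cdot 23 \cdot 14 - 21064\right) - 33056 = \left(1610 - 21064\right) - 33056 = -19454 - 33056 = -52510$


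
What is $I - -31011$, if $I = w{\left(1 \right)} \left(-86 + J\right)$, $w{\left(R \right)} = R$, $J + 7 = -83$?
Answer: $30835$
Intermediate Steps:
$J = -90$ ($J = -7 - 83 = -90$)
$I = -176$ ($I = 1 \left(-86 - 90\right) = 1 \left(-176\right) = -176$)
$I - -31011 = -176 - -31011 = -176 + 31011 = 30835$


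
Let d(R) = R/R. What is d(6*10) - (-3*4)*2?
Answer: 25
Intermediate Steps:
d(R) = 1
d(6*10) - (-3*4)*2 = 1 - (-3*4)*2 = 1 - (-12)*2 = 1 - 1*(-24) = 1 + 24 = 25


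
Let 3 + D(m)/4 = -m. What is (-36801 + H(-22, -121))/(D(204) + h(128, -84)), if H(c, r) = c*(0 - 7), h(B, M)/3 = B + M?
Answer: 36647/696 ≈ 52.654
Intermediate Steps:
h(B, M) = 3*B + 3*M (h(B, M) = 3*(B + M) = 3*B + 3*M)
D(m) = -12 - 4*m (D(m) = -12 + 4*(-m) = -12 - 4*m)
H(c, r) = -7*c (H(c, r) = c*(-7) = -7*c)
(-36801 + H(-22, -121))/(D(204) + h(128, -84)) = (-36801 - 7*(-22))/((-12 - 4*204) + (3*128 + 3*(-84))) = (-36801 + 154)/((-12 - 816) + (384 - 252)) = -36647/(-828 + 132) = -36647/(-696) = -36647*(-1/696) = 36647/696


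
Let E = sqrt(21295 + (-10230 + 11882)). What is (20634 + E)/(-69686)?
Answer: -10317/34843 - sqrt(22947)/69686 ≈ -0.29827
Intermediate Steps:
E = sqrt(22947) (E = sqrt(21295 + 1652) = sqrt(22947) ≈ 151.48)
(20634 + E)/(-69686) = (20634 + sqrt(22947))/(-69686) = (20634 + sqrt(22947))*(-1/69686) = -10317/34843 - sqrt(22947)/69686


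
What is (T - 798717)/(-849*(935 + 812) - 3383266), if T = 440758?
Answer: 357959/4866469 ≈ 0.073556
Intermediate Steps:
(T - 798717)/(-849*(935 + 812) - 3383266) = (440758 - 798717)/(-849*(935 + 812) - 3383266) = -357959/(-849*1747 - 3383266) = -357959/(-1483203 - 3383266) = -357959/(-4866469) = -357959*(-1/4866469) = 357959/4866469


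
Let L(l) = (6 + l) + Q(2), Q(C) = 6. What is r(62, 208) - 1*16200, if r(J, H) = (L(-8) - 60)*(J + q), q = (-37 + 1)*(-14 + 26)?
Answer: 4520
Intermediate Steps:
q = -432 (q = -36*12 = -432)
L(l) = 12 + l (L(l) = (6 + l) + 6 = 12 + l)
r(J, H) = 24192 - 56*J (r(J, H) = ((12 - 8) - 60)*(J - 432) = (4 - 60)*(-432 + J) = -56*(-432 + J) = 24192 - 56*J)
r(62, 208) - 1*16200 = (24192 - 56*62) - 1*16200 = (24192 - 3472) - 16200 = 20720 - 16200 = 4520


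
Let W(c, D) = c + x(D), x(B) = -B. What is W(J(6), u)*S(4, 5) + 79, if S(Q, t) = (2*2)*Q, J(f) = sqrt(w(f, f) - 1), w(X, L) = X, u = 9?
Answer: -65 + 16*sqrt(5) ≈ -29.223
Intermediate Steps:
J(f) = sqrt(-1 + f) (J(f) = sqrt(f - 1) = sqrt(-1 + f))
W(c, D) = c - D
S(Q, t) = 4*Q
W(J(6), u)*S(4, 5) + 79 = (sqrt(-1 + 6) - 1*9)*(4*4) + 79 = (sqrt(5) - 9)*16 + 79 = (-9 + sqrt(5))*16 + 79 = (-144 + 16*sqrt(5)) + 79 = -65 + 16*sqrt(5)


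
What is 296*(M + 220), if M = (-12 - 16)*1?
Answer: 56832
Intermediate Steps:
M = -28 (M = -28*1 = -28)
296*(M + 220) = 296*(-28 + 220) = 296*192 = 56832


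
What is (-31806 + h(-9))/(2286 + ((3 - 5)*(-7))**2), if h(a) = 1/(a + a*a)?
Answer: -2290031/178704 ≈ -12.815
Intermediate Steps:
h(a) = 1/(a + a**2)
(-31806 + h(-9))/(2286 + ((3 - 5)*(-7))**2) = (-31806 + 1/((-9)*(1 - 9)))/(2286 + ((3 - 5)*(-7))**2) = (-31806 - 1/9/(-8))/(2286 + (-2*(-7))**2) = (-31806 - 1/9*(-1/8))/(2286 + 14**2) = (-31806 + 1/72)/(2286 + 196) = -2290031/72/2482 = -2290031/72*1/2482 = -2290031/178704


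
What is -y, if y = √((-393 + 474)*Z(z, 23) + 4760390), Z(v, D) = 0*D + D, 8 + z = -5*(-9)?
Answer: -√4762253 ≈ -2182.3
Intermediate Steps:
z = 37 (z = -8 - 5*(-9) = -8 + 45 = 37)
Z(v, D) = D (Z(v, D) = 0 + D = D)
y = √4762253 (y = √((-393 + 474)*23 + 4760390) = √(81*23 + 4760390) = √(1863 + 4760390) = √4762253 ≈ 2182.3)
-y = -√4762253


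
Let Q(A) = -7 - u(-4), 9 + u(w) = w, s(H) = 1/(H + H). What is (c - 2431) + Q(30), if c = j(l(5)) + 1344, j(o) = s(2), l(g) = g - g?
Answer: -4323/4 ≈ -1080.8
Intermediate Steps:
s(H) = 1/(2*H)
u(w) = -9 + w
l(g) = 0
j(o) = ¼ (j(o) = (½)/2 = (½)*(½) = ¼)
Q(A) = 6 (Q(A) = -7 - (-9 - 4) = -7 - 1*(-13) = -7 + 13 = 6)
c = 5377/4 (c = ¼ + 1344 = 5377/4 ≈ 1344.3)
(c - 2431) + Q(30) = (5377/4 - 2431) + 6 = -4347/4 + 6 = -4323/4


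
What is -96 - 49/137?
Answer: -13201/137 ≈ -96.358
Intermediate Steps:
-96 - 49/137 = -13201/137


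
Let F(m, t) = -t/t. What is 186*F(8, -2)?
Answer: -186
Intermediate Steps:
F(m, t) = -1 (F(m, t) = -1*1 = -1)
186*F(8, -2) = 186*(-1) = -186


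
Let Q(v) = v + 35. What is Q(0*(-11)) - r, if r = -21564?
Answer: 21599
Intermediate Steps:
Q(v) = 35 + v
Q(0*(-11)) - r = (35 + 0*(-11)) - 1*(-21564) = (35 + 0) + 21564 = 35 + 21564 = 21599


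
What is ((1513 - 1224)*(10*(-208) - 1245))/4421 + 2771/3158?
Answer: -3022350559/13961518 ≈ -216.48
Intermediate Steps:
((1513 - 1224)*(10*(-208) - 1245))/4421 + 2771/3158 = (289*(-2080 - 1245))*(1/4421) + 2771*(1/3158) = (289*(-3325))*(1/4421) + 2771/3158 = -960925*1/4421 + 2771/3158 = -960925/4421 + 2771/3158 = -3022350559/13961518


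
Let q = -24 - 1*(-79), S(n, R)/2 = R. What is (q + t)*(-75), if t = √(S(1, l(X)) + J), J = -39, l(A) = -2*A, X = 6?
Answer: -4125 - 225*I*√7 ≈ -4125.0 - 595.29*I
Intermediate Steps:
S(n, R) = 2*R
q = 55 (q = -24 + 79 = 55)
t = 3*I*√7 (t = √(2*(-2*6) - 39) = √(2*(-12) - 39) = √(-24 - 39) = √(-63) = 3*I*√7 ≈ 7.9373*I)
(q + t)*(-75) = (55 + 3*I*√7)*(-75) = -4125 - 225*I*√7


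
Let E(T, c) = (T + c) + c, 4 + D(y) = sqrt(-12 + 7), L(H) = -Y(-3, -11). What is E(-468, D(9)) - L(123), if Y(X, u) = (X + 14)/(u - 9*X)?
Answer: -7605/16 + 2*I*sqrt(5) ≈ -475.31 + 4.4721*I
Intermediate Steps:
Y(X, u) = (14 + X)/(u - 9*X)
L(H) = -11/16 (L(H) = -(14 - 3)/(-11 - 9*(-3)) = -11/(-11 + 27) = -11/16)
D(y) = -4 + I*sqrt(5) (D(y) = -4 + sqrt(-12 + 7) = -4 + sqrt(-5) = -4 + I*sqrt(5))
E(T, c) = T + 2*c
E(-468, D(9)) - L(123) = (-468 + 2*(-4 + I*sqrt(5))) - 1*(-11/16) = (-468 + (-8 + 2*I*sqrt(5))) + 11/16 = (-476 + 2*I*sqrt(5)) + 11/16 = -7605/16 + 2*I*sqrt(5)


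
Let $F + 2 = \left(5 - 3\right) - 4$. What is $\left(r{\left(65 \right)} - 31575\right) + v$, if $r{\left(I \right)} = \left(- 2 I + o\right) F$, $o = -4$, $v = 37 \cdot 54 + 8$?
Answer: $-29033$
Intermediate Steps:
$v = 2006$ ($v = 1998 + 8 = 2006$)
$F = -4$ ($F = -2 + \left(\left(5 - 3\right) - 4\right) = -2 + \left(2 - 4\right) = -2 - 2 = -4$)
$r{\left(I \right)} = 16 + 8 I$ ($r{\left(I \right)} = \left(- 2 I - 4\right) \left(-4\right) = \left(-4 - 2 I\right) \left(-4\right) = 16 + 8 I$)
$\left(r{\left(65 \right)} - 31575\right) + v = \left(\left(16 + 8 \cdot 65\right) - 31575\right) + 2006 = \left(\left(16 + 520\right) - 31575\right) + 2006 = \left(536 - 31575\right) + 2006 = -31039 + 2006 = -29033$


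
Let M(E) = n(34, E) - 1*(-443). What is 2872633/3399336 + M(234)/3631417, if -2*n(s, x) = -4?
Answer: 10433241015481/12344406539112 ≈ 0.84518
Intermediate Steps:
n(s, x) = 2 (n(s, x) = -1/2*(-4) = 2)
M(E) = 445 (M(E) = 2 - 1*(-443) = 2 + 443 = 445)
2872633/3399336 + M(234)/3631417 = 2872633/3399336 + 445/3631417 = 10433241015481/12344406539112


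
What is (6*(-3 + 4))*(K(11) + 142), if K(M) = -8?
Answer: 804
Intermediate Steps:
(6*(-3 + 4))*(K(11) + 142) = (6*(-3 + 4))*(-8 + 142) = (6*1)*134 = 6*134 = 804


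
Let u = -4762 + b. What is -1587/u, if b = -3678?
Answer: 1587/8440 ≈ 0.18803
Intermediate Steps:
u = -8440 (u = -4762 - 3678 = -8440)
-1587/u = -1587/(-8440) = -1587*(-1/8440) = 1587/8440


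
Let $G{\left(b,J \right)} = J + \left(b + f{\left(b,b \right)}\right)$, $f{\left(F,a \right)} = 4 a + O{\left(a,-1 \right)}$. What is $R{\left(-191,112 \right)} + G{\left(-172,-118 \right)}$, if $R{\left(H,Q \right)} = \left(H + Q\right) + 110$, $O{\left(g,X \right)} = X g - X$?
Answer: $-774$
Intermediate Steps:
$O{\left(g,X \right)} = - X + X g$
$f{\left(F,a \right)} = 1 + 3 a$ ($f{\left(F,a \right)} = 4 a - \left(-1 + a\right) = 1 + 3 a$)
$R{\left(H,Q \right)} = 110 + H + Q$
$G{\left(b,J \right)} = 1 + J + 4 b$ ($G{\left(b,J \right)} = J + \left(b + \left(1 + 3 b\right)\right) = J + \left(1 + 4 b\right) = 1 + J + 4 b$)
$R{\left(-191,112 \right)} + G{\left(-172,-118 \right)} = \left(110 - 191 + 112\right) + \left(1 - 118 + 4 \left(-172\right)\right) = 31 - 805 = -774$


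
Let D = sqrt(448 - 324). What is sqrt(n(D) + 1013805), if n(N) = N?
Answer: sqrt(1013805 + 2*sqrt(31)) ≈ 1006.9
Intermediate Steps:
D = 2*sqrt(31) (D = sqrt(124) = 2*sqrt(31) ≈ 11.136)
sqrt(n(D) + 1013805) = sqrt(2*sqrt(31) + 1013805) = sqrt(1013805 + 2*sqrt(31))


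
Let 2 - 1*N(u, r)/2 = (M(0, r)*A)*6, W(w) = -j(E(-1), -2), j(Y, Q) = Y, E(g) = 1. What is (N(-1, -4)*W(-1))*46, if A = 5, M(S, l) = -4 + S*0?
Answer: -11224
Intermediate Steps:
M(S, l) = -4 (M(S, l) = -4 + 0 = -4)
W(w) = -1 (W(w) = -1*1 = -1)
N(u, r) = 244 (N(u, r) = 4 - 2*(-4*5)*6 = 4 - (-40)*6 = 4 - 2*(-120) = 4 + 240 = 244)
(N(-1, -4)*W(-1))*46 = (244*(-1))*46 = -244*46 = -11224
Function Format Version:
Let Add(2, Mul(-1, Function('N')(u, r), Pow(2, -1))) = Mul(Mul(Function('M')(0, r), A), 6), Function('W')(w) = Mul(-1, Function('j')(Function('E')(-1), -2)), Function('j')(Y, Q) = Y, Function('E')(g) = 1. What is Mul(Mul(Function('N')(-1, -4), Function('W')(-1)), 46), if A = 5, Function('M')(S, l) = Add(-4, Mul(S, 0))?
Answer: -11224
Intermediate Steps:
Function('M')(S, l) = -4 (Function('M')(S, l) = Add(-4, 0) = -4)
Function('W')(w) = -1 (Function('W')(w) = Mul(-1, 1) = -1)
Function('N')(u, r) = 244 (Function('N')(u, r) = Add(4, Mul(-2, Mul(Mul(-4, 5), 6))) = Add(4, Mul(-2, Mul(-20, 6))) = Add(4, Mul(-2, -120)) = Add(4, 240) = 244)
Mul(Mul(Function('N')(-1, -4), Function('W')(-1)), 46) = Mul(Mul(244, -1), 46) = Mul(-244, 46) = -11224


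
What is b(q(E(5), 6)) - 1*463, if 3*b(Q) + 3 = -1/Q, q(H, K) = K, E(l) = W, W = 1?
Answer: -8353/18 ≈ -464.06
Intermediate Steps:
E(l) = 1
b(Q) = -1 - 1/(3*Q) (b(Q) = -1 + (-1/Q)/3 = -1 - 1/(3*Q))
b(q(E(5), 6)) - 1*463 = (-⅓ - 1*6)/6 - 1*463 = (-⅓ - 6)/6 - 463 = (⅙)*(-19/3) - 463 = -19/18 - 463 = -8353/18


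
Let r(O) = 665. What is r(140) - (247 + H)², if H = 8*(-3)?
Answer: -49064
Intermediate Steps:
H = -24
r(140) - (247 + H)² = 665 - (247 - 24)² = 665 - 1*223² = 665 - 1*49729 = 665 - 49729 = -49064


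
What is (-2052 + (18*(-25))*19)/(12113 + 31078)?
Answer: -1178/4799 ≈ -0.24547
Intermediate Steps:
(-2052 + (18*(-25))*19)/(12113 + 31078) = (-2052 - 450*19)/43191 = (-2052 - 8550)*(1/43191) = -10602*1/43191 = -1178/4799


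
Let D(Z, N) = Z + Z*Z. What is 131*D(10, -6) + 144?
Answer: 14554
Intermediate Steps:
D(Z, N) = Z + Z²
131*D(10, -6) + 144 = 131*(10*(1 + 10)) + 144 = 131*(10*11) + 144 = 131*110 + 144 = 14410 + 144 = 14554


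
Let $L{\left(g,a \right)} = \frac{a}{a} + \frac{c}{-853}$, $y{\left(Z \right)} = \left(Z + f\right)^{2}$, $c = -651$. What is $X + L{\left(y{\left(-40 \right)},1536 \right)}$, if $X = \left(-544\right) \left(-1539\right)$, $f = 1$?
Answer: $\frac{714146752}{853} \approx 8.3722 \cdot 10^{5}$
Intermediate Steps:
$y{\left(Z \right)} = \left(1 + Z\right)^{2}$ ($y{\left(Z \right)} = \left(Z + 1\right)^{2} = \left(1 + Z\right)^{2}$)
$L{\left(g,a \right)} = \frac{1504}{853}$ ($L{\left(g,a \right)} = \frac{a}{a} - \frac{651}{-853} = 1 - - \frac{651}{853} = 1 + \frac{651}{853} = \frac{1504}{853}$)
$X = 837216$
$X + L{\left(y{\left(-40 \right)},1536 \right)} = 837216 + \frac{1504}{853} = \frac{714146752}{853}$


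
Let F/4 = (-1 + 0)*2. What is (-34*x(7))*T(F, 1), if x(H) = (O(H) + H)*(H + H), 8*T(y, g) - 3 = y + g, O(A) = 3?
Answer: 2380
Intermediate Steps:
F = -8 (F = 4*((-1 + 0)*2) = 4*(-1*2) = 4*(-2) = -8)
T(y, g) = 3/8 + g/8 + y/8 (T(y, g) = 3/8 + (y + g)/8 = 3/8 + (g + y)/8 = 3/8 + (g/8 + y/8) = 3/8 + g/8 + y/8)
x(H) = 2*H*(3 + H) (x(H) = (3 + H)*(H + H) = (3 + H)*(2*H) = 2*H*(3 + H))
(-34*x(7))*T(F, 1) = (-68*7*(3 + 7))*(3/8 + (⅛)*1 + (⅛)*(-8)) = (-68*7*10)*(3/8 + ⅛ - 1) = -34*140*(-½) = -4760*(-½) = 2380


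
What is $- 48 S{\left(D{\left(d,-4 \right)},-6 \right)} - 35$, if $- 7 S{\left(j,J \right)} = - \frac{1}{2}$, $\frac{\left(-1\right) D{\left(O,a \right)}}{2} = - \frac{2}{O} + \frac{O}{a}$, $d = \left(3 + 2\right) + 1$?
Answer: $- \frac{269}{7} \approx -38.429$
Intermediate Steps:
$d = 6$ ($d = 5 + 1 = 6$)
$D{\left(O,a \right)} = \frac{4}{O} - \frac{2 O}{a}$ ($D{\left(O,a \right)} = - 2 \left(- \frac{2}{O} + \frac{O}{a}\right) = \frac{4}{O} - \frac{2 O}{a}$)
$S{\left(j,J \right)} = \frac{1}{14}$ ($S{\left(j,J \right)} = - \frac{\left(-1\right) \frac{1}{2}}{7} = \left(- \frac{1}{7}\right) \left(- \frac{1}{2}\right) = \frac{1}{14}$)
$- 48 S{\left(D{\left(d,-4 \right)},-6 \right)} - 35 = \left(-48\right) \frac{1}{14} - 35 = - \frac{24}{7} - 35 = - \frac{269}{7}$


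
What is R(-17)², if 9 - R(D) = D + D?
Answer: 1849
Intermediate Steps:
R(D) = 9 - 2*D (R(D) = 9 - (D + D) = 9 - 2*D)
R(-17)² = (9 - 2*(-17))² = (9 + 34)² = 43² = 1849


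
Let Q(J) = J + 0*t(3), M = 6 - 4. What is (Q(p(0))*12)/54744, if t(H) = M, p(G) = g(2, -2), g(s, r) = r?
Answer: -1/2281 ≈ -0.00043840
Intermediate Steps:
M = 2
p(G) = -2
t(H) = 2
Q(J) = J (Q(J) = J + 0*2 = J + 0 = J)
(Q(p(0))*12)/54744 = -2*12/54744 = -24*1/54744 = -1/2281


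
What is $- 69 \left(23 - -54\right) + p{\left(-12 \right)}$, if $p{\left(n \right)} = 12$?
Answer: $-5301$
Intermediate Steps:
$- 69 \left(23 - -54\right) + p{\left(-12 \right)} = - 69 \left(23 - -54\right) + 12 = - 69 \left(23 + 54\right) + 12 = \left(-69\right) 77 + 12 = -5313 + 12 = -5301$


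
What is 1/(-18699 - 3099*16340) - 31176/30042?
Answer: -616902583909/594463285080 ≈ -1.0377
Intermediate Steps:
1/(-18699 - 3099*16340) - 31176/30042 = (1/16340)/(-21798) - 31176*1/30042 = -1/21798*1/16340 - 1732/1669 = -1/356179320 - 1732/1669 = -616902583909/594463285080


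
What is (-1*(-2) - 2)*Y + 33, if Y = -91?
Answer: 33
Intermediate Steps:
(-1*(-2) - 2)*Y + 33 = (-1*(-2) - 2)*(-91) + 33 = (2 - 2)*(-91) + 33 = 0*(-91) + 33 = 0 + 33 = 33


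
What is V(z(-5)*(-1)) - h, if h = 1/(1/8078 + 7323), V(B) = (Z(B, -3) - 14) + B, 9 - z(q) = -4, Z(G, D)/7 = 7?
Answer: 1301406212/59155195 ≈ 22.000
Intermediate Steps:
Z(G, D) = 49 (Z(G, D) = 7*7 = 49)
z(q) = 13 (z(q) = 9 - 1*(-4) = 9 + 4 = 13)
V(B) = 35 + B (V(B) = (49 - 14) + B = 35 + B)
h = 8078/59155195 (h = 1/(1/8078 + 7323) = 1/(59155195/8078) = 8078/59155195 ≈ 0.00013656)
V(z(-5)*(-1)) - h = (35 + 13*(-1)) - 1*8078/59155195 = (35 - 13) - 8078/59155195 = 22 - 8078/59155195 = 1301406212/59155195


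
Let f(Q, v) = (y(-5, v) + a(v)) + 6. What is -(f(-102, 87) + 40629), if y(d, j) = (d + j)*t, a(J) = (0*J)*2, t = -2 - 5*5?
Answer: -38421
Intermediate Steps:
t = -27 (t = -2 - 25 = -27)
a(J) = 0 (a(J) = 0*2 = 0)
y(d, j) = -27*d - 27*j (y(d, j) = (d + j)*(-27) = -27*d - 27*j)
f(Q, v) = 141 - 27*v (f(Q, v) = ((-27*(-5) - 27*v) + 0) + 6 = ((135 - 27*v) + 0) + 6 = (135 - 27*v) + 6 = 141 - 27*v)
-(f(-102, 87) + 40629) = -((141 - 27*87) + 40629) = -((141 - 2349) + 40629) = -(-2208 + 40629) = -1*38421 = -38421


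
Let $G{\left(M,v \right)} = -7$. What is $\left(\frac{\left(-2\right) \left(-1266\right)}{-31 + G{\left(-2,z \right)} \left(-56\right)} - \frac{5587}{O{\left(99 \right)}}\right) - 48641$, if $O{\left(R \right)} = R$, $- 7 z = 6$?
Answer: $- \frac{1740146938}{35739} \approx -48690.0$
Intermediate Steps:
$z = - \frac{6}{7}$ ($z = \left(- \frac{1}{7}\right) 6 = - \frac{6}{7} \approx -0.85714$)
$\left(\frac{\left(-2\right) \left(-1266\right)}{-31 + G{\left(-2,z \right)} \left(-56\right)} - \frac{5587}{O{\left(99 \right)}}\right) - 48641 = \left(\frac{\left(-2\right) \left(-1266\right)}{-31 - -392} - \frac{5587}{99}\right) - 48641 = \left(\frac{2532}{-31 + 392} - \frac{5587}{99}\right) - 48641 = \left(\frac{2532}{361} - \frac{5587}{99}\right) - 48641 = - \frac{1766239}{35739} - 48641 = - \frac{1740146938}{35739}$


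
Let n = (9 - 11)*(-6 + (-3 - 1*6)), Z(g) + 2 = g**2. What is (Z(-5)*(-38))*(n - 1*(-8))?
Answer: -33212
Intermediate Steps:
Z(g) = -2 + g**2
n = 30 (n = -2*(-6 + (-3 - 6)) = -2*(-6 - 9) = -2*(-15) = 30)
(Z(-5)*(-38))*(n - 1*(-8)) = ((-2 + (-5)**2)*(-38))*(30 - 1*(-8)) = ((-2 + 25)*(-38))*(30 + 8) = (23*(-38))*38 = -874*38 = -33212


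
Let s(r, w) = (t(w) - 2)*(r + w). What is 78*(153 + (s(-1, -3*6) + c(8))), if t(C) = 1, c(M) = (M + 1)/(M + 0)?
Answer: 54015/4 ≈ 13504.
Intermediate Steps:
c(M) = (1 + M)/M
s(r, w) = -r - w (s(r, w) = (1 - 2)*(r + w) = -(r + w) = -r - w)
78*(153 + (s(-1, -3*6) + c(8))) = 78*(153 + ((-1*(-1) - (-3)*6) + (1 + 8)/8)) = 78*(153 + ((1 - 1*(-18)) + (1/8)*9)) = 78*(153 + ((1 + 18) + 9/8)) = 78*(153 + (19 + 9/8)) = 78*(153 + 161/8) = 78*(1385/8) = 54015/4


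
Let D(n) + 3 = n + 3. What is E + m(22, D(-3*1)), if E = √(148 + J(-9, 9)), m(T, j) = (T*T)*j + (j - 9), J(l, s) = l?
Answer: -1464 + √139 ≈ -1452.2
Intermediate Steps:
D(n) = n (D(n) = -3 + (n + 3) = -3 + (3 + n) = n)
m(T, j) = -9 + j + j*T² (m(T, j) = T²*j + (-9 + j) = j*T² + (-9 + j) = -9 + j + j*T²)
E = √139 (E = √(148 - 9) = √139 ≈ 11.790)
E + m(22, D(-3*1)) = √139 + (-9 - 3*1 - 3*1*22²) = √139 + (-9 - 3 - 3*484) = √139 + (-9 - 3 - 1452) = √139 - 1464 = -1464 + √139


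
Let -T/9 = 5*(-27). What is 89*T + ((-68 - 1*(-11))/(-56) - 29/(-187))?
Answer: 1132402003/10472 ≈ 1.0814e+5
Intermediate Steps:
T = 1215 (T = -45*(-27) = -9*(-135) = 1215)
89*T + ((-68 - 1*(-11))/(-56) - 29/(-187)) = 89*1215 + ((-68 - 1*(-11))/(-56) - 29/(-187)) = 108135 + ((-68 + 11)*(-1/56) - 29*(-1/187)) = 108135 + (-57*(-1/56) + 29/187) = 108135 + (57/56 + 29/187) = 108135 + 12283/10472 = 1132402003/10472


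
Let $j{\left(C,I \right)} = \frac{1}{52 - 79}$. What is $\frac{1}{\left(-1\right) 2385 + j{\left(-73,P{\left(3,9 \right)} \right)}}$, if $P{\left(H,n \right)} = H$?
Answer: $- \frac{27}{64396} \approx -0.00041928$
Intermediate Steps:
$j{\left(C,I \right)} = - \frac{1}{27}$ ($j{\left(C,I \right)} = \frac{1}{-27} = - \frac{1}{27}$)
$\frac{1}{\left(-1\right) 2385 + j{\left(-73,P{\left(3,9 \right)} \right)}} = \frac{1}{\left(-1\right) 2385 - \frac{1}{27}} = \frac{1}{-2385 - \frac{1}{27}} = \frac{1}{- \frac{64396}{27}} = - \frac{27}{64396}$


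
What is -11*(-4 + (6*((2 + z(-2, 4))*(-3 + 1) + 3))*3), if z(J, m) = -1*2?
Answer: -550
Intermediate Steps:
z(J, m) = -2
-11*(-4 + (6*((2 + z(-2, 4))*(-3 + 1) + 3))*3) = -11*(-4 + (6*((2 - 2)*(-3 + 1) + 3))*3) = -11*(-4 + (6*(0*(-2) + 3))*3) = -11*(-4 + (6*(0 + 3))*3) = -11*(-4 + (6*3)*3) = -11*(-4 + 18*3) = -11*(-4 + 54) = -11*50 = -550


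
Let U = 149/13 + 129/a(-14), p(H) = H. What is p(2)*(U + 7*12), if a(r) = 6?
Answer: 3041/13 ≈ 233.92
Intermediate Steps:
U = 857/26 (U = 149/13 + 129/6 = 149*(1/13) + 129*(⅙) = 149/13 + 43/2 = 857/26 ≈ 32.962)
p(2)*(U + 7*12) = 2*(857/26 + 7*12) = 2*(857/26 + 84) = 2*(3041/26) = 3041/13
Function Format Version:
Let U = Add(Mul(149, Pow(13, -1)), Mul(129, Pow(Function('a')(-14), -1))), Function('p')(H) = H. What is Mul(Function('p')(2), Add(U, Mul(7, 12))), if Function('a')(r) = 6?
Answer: Rational(3041, 13) ≈ 233.92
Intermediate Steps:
U = Rational(857, 26) (U = Add(Mul(149, Pow(13, -1)), Mul(129, Pow(6, -1))) = Add(Mul(149, Rational(1, 13)), Mul(129, Rational(1, 6))) = Add(Rational(149, 13), Rational(43, 2)) = Rational(857, 26) ≈ 32.962)
Mul(Function('p')(2), Add(U, Mul(7, 12))) = Mul(2, Add(Rational(857, 26), Mul(7, 12))) = Mul(2, Add(Rational(857, 26), 84)) = Mul(2, Rational(3041, 26)) = Rational(3041, 13)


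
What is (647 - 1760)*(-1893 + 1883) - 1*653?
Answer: 10477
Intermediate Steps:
(647 - 1760)*(-1893 + 1883) - 1*653 = -1113*(-10) - 653 = 11130 - 653 = 10477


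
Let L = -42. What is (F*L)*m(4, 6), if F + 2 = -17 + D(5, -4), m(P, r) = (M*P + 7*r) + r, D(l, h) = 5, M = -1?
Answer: 25872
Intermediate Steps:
m(P, r) = -P + 8*r (m(P, r) = (-P + 7*r) + r = -P + 8*r)
F = -14 (F = -2 + (-17 + 5) = -2 - 12 = -14)
(F*L)*m(4, 6) = (-14*(-42))*(-1*4 + 8*6) = 588*(-4 + 48) = 588*44 = 25872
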